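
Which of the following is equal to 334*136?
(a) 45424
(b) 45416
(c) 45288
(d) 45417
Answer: a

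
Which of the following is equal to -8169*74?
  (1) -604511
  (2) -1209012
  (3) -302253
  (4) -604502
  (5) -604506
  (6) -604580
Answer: 5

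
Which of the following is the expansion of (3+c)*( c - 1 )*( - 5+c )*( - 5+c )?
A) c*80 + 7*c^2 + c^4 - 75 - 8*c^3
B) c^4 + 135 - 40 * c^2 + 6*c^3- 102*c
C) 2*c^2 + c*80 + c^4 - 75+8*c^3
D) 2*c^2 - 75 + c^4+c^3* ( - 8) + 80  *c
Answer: D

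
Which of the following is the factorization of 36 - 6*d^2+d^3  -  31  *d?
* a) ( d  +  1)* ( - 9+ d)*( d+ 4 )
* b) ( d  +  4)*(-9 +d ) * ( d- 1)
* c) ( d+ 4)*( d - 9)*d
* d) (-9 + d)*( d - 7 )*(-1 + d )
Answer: b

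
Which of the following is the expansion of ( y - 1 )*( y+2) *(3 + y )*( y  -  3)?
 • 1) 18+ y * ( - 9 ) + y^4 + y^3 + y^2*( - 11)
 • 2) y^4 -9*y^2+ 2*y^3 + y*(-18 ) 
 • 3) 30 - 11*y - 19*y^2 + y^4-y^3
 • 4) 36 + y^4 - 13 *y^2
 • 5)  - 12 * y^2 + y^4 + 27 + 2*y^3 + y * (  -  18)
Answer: 1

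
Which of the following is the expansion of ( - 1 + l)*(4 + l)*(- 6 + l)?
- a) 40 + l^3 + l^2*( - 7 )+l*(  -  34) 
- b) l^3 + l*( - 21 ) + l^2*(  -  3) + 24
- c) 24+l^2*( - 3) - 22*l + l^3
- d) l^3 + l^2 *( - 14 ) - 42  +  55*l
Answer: c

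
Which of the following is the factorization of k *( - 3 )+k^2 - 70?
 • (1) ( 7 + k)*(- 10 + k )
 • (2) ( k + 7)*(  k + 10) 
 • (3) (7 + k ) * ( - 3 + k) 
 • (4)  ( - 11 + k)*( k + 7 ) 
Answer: 1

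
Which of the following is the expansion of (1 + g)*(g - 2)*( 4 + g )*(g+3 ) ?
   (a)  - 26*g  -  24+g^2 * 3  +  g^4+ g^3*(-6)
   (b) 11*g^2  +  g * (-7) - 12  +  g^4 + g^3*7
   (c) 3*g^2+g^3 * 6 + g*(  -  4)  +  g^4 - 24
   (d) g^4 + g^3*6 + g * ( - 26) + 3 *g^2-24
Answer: d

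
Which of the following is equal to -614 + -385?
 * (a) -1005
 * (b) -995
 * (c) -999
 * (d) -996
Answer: c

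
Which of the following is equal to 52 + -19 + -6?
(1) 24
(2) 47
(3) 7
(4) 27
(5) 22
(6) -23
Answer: 4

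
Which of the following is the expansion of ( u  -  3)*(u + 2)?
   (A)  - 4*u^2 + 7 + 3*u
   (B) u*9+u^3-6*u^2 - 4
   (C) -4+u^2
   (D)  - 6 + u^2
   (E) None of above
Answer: E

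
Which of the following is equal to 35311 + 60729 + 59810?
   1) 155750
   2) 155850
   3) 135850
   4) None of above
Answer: 2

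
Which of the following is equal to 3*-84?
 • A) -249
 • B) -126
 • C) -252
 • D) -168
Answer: C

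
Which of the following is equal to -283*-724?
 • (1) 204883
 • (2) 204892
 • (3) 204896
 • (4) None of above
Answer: 2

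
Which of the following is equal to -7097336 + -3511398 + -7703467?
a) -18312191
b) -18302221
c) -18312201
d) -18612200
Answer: c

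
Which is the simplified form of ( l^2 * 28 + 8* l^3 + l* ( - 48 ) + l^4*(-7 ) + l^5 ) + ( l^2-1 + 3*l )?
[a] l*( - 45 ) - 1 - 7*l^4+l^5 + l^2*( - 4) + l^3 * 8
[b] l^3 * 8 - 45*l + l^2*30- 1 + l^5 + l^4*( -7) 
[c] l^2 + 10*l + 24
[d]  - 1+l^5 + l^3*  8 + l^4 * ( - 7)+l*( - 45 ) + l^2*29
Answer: d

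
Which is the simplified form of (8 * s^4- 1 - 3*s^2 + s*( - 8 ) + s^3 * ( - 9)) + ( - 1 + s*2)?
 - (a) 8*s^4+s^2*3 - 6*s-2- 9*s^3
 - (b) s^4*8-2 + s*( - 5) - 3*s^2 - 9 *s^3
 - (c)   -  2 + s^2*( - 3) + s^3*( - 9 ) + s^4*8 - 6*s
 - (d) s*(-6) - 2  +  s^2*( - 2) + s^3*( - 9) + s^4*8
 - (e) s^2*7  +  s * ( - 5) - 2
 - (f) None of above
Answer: c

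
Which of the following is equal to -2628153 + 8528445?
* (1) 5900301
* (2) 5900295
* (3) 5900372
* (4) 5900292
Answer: 4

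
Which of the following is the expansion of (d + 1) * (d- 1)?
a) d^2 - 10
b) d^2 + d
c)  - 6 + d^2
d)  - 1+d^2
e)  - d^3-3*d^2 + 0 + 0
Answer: d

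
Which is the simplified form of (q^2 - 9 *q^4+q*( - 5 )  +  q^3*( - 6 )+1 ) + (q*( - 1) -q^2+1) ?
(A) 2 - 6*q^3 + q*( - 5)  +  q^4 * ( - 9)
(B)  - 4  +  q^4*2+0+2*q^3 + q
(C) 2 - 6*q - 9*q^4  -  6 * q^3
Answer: C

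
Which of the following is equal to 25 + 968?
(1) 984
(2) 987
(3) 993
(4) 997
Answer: 3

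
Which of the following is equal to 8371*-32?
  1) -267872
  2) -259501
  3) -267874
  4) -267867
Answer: 1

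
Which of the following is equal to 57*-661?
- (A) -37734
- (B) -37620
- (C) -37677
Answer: C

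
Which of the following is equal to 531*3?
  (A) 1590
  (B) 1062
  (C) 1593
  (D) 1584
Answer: C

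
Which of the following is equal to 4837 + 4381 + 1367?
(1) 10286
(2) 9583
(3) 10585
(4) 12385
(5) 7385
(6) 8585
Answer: 3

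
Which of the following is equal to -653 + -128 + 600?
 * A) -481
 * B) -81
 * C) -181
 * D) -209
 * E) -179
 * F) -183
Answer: C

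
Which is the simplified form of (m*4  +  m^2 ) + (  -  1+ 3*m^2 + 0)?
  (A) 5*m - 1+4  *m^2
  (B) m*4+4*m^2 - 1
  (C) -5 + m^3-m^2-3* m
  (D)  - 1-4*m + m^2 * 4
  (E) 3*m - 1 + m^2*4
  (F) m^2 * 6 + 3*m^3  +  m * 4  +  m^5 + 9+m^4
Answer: B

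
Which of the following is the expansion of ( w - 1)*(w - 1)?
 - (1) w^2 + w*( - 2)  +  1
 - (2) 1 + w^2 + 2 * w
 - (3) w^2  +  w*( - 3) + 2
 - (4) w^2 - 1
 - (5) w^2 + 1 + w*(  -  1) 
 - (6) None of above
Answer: 1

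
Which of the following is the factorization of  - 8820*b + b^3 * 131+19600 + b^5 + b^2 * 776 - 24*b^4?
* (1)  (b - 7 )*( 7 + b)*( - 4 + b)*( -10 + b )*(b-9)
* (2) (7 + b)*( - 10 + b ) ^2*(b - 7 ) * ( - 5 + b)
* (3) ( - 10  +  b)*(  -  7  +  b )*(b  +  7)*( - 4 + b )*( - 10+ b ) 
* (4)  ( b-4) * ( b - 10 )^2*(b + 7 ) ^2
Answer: 3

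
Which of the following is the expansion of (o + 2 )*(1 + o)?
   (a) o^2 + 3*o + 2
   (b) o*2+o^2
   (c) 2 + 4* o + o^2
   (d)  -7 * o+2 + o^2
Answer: a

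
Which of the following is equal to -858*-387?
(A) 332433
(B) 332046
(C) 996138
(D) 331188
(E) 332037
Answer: B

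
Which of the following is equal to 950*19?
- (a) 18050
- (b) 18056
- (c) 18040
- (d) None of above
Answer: a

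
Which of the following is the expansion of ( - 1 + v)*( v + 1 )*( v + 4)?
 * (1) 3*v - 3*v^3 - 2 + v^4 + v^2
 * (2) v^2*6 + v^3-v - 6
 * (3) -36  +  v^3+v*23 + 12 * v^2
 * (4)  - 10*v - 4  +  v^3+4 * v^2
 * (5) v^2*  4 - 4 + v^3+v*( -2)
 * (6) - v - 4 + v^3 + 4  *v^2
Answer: 6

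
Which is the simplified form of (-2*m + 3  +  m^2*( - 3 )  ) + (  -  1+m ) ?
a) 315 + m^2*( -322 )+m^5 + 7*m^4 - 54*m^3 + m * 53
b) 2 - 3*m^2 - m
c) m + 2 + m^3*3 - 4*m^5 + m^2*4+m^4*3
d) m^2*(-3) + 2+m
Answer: b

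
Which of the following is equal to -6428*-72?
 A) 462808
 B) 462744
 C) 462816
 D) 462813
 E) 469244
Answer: C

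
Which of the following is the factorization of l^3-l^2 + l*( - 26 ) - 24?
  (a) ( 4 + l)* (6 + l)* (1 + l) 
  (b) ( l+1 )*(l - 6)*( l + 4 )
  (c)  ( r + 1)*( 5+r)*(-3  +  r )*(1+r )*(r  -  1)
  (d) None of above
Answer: b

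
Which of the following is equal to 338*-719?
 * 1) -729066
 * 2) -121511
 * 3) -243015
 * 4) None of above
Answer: 4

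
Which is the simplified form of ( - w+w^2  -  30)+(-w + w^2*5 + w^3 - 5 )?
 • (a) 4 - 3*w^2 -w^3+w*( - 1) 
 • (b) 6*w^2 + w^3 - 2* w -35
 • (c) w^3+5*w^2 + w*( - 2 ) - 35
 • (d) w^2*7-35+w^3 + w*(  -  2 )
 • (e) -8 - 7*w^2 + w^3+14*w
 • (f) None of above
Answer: b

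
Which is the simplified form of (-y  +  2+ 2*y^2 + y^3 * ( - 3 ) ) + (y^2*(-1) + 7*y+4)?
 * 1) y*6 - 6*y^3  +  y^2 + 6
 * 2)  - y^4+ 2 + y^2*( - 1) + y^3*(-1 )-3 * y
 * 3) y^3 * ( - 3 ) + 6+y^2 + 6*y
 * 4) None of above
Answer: 3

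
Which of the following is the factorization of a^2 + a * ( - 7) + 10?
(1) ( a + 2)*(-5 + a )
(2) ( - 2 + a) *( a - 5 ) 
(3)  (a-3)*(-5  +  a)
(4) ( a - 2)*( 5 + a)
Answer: 2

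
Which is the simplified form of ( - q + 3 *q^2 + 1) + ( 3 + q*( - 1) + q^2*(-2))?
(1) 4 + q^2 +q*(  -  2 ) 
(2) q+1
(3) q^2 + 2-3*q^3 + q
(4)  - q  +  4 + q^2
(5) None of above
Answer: 1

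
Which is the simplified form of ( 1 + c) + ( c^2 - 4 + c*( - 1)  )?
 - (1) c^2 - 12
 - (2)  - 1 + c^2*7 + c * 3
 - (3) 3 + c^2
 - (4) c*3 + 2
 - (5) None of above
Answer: 5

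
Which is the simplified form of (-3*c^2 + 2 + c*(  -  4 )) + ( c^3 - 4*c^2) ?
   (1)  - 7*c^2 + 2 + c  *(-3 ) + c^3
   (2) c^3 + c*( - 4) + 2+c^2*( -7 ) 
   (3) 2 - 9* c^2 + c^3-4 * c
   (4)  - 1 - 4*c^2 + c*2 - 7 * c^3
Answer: 2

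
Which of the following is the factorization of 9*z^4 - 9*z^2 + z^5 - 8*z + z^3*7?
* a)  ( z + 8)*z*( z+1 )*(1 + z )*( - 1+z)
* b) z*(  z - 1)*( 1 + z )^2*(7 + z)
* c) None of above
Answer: a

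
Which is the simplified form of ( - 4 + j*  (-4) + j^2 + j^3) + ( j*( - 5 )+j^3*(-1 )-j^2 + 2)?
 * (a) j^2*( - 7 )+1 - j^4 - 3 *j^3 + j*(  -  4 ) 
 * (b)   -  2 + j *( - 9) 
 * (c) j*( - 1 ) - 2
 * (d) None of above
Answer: b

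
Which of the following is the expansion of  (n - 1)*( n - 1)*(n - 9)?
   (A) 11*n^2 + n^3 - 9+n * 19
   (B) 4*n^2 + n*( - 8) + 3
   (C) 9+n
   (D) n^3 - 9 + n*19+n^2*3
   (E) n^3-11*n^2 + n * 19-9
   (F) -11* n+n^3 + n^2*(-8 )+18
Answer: E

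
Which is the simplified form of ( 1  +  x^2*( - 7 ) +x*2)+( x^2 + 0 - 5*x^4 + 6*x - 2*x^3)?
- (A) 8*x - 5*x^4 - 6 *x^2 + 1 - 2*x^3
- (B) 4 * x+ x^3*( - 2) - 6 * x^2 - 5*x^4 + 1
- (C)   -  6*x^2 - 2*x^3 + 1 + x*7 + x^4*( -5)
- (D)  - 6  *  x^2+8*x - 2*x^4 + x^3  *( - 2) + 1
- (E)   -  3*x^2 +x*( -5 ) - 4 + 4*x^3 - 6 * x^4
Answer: A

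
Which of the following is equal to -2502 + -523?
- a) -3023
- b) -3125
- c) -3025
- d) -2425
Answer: c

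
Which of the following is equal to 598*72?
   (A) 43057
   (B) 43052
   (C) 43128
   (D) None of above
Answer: D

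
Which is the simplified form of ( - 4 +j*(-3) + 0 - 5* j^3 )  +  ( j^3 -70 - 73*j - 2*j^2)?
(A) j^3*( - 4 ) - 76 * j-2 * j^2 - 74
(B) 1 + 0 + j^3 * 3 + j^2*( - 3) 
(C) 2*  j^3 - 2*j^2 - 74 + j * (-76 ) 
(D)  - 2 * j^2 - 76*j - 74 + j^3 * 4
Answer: A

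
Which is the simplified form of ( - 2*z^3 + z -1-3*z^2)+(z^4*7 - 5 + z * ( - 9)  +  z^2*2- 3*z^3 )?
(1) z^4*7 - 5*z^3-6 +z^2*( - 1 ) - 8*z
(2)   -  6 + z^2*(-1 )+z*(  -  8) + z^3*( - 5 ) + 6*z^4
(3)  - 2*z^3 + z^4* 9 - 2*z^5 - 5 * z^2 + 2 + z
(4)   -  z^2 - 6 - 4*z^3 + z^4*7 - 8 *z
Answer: 1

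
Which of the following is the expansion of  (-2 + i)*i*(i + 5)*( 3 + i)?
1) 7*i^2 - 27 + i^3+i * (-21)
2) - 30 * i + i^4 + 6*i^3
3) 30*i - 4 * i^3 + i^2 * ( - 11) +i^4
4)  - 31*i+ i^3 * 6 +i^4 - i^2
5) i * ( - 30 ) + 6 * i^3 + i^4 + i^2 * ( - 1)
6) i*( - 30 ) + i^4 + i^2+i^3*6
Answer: 5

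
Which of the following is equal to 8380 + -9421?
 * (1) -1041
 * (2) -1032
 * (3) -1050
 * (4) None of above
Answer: 1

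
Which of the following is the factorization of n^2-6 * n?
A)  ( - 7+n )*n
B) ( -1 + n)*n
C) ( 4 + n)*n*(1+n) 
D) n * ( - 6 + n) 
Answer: D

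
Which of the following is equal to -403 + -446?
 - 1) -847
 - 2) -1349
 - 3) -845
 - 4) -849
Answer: 4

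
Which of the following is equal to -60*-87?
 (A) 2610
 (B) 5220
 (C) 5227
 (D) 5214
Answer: B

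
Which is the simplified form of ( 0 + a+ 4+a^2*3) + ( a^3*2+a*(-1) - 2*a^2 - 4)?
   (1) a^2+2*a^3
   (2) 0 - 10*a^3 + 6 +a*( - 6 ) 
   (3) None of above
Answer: 1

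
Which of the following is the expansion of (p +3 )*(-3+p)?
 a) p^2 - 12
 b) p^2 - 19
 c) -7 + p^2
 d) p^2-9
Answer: d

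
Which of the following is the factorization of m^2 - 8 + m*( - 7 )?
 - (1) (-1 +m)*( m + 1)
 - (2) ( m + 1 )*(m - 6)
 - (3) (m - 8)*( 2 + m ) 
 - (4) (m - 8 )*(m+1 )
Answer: 4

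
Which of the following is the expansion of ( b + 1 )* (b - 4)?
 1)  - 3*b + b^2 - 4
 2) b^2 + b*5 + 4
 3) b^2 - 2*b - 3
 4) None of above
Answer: 1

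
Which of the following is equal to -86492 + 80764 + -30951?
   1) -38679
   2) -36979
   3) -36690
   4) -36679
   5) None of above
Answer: 4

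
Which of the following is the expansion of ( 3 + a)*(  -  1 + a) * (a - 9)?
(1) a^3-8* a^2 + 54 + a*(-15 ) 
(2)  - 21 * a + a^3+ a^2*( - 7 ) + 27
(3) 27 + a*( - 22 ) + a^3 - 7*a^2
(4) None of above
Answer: 2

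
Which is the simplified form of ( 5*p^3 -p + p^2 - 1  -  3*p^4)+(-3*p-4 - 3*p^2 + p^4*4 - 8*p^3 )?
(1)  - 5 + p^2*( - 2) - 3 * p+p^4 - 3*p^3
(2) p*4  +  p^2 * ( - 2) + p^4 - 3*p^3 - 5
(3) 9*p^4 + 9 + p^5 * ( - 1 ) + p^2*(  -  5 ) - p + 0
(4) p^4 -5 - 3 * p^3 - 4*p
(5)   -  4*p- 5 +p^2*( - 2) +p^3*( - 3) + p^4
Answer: 5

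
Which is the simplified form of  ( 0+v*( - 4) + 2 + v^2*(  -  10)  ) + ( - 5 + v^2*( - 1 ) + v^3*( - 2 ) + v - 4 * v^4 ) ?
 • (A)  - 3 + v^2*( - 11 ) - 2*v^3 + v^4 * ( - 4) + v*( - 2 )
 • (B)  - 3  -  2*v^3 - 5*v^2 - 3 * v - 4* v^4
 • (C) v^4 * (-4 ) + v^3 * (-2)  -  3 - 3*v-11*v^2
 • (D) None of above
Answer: C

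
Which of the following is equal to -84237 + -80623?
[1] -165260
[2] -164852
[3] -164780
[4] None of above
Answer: 4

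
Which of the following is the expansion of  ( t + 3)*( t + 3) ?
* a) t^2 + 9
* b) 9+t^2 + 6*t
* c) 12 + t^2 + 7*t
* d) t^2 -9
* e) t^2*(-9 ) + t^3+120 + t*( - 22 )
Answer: b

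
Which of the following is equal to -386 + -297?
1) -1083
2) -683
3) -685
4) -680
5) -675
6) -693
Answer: 2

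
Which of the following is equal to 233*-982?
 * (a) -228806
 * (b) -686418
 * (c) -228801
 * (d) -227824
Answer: a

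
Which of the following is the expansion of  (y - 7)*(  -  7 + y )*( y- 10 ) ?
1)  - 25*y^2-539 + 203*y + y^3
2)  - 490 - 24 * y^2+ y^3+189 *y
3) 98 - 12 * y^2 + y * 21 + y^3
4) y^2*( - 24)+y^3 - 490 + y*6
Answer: 2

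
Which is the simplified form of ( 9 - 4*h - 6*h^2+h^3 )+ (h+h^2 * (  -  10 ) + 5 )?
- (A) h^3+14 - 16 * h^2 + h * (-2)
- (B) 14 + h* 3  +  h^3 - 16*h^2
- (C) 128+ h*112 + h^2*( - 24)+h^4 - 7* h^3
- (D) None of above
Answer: D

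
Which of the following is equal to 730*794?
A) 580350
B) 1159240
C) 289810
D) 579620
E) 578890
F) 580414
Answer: D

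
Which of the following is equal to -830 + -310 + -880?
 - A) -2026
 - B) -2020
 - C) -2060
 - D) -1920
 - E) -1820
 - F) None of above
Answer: B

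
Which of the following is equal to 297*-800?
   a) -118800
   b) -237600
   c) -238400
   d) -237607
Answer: b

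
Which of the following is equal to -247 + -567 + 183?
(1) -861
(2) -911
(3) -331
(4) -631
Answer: 4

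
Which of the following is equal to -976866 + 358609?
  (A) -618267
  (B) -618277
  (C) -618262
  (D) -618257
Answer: D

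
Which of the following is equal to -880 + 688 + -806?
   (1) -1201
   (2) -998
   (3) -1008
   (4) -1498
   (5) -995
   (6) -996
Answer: 2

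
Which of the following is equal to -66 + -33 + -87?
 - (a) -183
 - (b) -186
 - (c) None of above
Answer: b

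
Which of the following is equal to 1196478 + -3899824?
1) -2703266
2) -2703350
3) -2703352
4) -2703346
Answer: 4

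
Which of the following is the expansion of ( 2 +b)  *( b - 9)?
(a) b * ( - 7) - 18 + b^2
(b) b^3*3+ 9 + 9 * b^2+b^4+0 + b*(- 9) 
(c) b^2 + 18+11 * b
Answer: a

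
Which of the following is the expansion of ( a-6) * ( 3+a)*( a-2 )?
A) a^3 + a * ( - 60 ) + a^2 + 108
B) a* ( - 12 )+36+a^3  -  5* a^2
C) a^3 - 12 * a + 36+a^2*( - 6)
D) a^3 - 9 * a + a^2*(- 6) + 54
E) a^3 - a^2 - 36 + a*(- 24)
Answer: B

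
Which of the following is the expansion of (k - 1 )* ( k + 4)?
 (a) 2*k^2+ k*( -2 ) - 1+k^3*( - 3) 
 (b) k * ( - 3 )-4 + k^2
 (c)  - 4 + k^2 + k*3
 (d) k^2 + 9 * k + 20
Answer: c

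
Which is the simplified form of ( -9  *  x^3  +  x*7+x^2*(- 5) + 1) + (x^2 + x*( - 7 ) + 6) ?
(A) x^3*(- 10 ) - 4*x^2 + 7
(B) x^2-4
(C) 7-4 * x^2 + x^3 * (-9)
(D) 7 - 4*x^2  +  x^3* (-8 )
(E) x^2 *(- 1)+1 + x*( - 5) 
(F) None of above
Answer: C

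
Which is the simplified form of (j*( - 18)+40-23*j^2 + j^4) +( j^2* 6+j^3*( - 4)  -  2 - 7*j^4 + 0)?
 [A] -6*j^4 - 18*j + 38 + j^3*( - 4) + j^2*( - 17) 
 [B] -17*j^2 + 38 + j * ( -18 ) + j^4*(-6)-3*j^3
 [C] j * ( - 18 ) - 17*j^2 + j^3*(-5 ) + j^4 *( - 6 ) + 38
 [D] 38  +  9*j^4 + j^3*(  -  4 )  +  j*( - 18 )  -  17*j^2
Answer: A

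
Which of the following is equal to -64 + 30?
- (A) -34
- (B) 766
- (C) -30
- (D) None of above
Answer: A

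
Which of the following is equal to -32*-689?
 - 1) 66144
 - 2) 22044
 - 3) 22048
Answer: 3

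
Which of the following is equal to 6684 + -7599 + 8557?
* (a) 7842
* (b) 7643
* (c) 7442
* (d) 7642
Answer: d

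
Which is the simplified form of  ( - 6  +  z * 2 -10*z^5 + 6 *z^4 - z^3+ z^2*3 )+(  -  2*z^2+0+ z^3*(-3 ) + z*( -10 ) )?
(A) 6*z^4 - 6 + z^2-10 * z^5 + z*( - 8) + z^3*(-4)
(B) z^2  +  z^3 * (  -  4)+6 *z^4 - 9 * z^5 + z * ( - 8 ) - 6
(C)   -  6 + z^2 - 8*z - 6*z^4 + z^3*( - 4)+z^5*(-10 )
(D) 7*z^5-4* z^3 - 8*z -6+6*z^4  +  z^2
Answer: A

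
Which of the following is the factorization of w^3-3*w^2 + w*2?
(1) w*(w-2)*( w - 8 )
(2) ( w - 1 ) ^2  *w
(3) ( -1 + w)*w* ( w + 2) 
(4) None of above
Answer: 4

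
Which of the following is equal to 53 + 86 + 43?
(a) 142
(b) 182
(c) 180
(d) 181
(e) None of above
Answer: b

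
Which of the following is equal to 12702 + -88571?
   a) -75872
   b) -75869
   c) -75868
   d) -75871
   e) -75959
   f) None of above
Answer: b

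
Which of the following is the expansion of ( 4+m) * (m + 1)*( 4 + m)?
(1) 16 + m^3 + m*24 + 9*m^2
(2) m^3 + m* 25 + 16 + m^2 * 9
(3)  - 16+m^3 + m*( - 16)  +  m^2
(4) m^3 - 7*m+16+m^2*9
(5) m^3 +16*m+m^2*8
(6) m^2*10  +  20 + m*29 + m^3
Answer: 1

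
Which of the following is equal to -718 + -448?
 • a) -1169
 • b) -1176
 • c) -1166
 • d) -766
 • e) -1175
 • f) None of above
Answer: c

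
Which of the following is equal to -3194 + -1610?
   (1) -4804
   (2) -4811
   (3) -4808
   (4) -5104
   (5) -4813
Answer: 1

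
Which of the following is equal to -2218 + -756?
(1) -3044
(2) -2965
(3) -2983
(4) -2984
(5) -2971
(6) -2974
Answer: 6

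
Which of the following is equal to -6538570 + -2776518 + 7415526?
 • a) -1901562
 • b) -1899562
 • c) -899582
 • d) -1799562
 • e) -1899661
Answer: b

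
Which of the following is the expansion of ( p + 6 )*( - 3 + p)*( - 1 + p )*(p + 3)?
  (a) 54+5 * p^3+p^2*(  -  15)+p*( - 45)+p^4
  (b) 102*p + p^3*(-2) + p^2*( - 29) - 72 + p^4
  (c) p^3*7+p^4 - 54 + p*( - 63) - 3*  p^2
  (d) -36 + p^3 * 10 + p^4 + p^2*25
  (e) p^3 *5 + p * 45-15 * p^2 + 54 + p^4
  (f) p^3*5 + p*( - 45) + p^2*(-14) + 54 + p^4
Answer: a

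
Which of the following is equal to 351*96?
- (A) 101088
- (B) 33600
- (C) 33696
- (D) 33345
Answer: C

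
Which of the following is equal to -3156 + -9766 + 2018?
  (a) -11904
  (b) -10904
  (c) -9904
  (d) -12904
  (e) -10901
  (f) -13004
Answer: b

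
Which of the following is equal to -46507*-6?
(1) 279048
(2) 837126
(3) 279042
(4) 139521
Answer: 3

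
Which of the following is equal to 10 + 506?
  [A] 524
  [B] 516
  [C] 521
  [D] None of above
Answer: B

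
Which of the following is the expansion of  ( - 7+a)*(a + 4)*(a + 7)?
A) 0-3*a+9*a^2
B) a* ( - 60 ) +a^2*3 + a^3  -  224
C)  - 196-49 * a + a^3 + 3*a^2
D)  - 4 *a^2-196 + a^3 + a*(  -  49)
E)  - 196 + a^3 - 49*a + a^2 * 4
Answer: E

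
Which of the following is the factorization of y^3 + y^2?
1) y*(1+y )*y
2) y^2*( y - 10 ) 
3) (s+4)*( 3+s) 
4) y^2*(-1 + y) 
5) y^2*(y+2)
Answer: 1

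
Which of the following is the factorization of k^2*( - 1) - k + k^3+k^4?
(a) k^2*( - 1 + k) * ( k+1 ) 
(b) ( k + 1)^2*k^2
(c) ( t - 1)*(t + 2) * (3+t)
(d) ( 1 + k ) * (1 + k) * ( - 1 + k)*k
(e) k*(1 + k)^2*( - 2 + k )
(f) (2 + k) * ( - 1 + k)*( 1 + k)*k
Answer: d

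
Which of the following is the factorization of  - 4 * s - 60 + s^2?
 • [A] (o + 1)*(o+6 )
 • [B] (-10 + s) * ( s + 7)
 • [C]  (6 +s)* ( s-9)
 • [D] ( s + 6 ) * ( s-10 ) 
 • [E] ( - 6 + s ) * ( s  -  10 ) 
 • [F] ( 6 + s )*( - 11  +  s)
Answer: D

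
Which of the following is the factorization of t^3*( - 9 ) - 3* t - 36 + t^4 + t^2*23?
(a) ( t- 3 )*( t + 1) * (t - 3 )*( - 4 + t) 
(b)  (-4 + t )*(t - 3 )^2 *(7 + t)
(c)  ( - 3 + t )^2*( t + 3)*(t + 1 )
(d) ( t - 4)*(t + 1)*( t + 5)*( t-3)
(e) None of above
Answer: a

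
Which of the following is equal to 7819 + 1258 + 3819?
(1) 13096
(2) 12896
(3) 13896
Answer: 2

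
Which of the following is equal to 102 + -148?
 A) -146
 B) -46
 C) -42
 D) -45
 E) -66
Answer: B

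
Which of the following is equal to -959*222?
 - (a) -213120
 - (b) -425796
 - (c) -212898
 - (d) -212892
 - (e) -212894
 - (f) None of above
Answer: c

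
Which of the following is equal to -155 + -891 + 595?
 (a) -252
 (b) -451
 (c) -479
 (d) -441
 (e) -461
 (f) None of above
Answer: b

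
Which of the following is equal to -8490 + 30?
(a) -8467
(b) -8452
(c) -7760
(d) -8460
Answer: d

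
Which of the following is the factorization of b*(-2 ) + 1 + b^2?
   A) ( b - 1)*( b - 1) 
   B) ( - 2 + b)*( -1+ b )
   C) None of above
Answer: A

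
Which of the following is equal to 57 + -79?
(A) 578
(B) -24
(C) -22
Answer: C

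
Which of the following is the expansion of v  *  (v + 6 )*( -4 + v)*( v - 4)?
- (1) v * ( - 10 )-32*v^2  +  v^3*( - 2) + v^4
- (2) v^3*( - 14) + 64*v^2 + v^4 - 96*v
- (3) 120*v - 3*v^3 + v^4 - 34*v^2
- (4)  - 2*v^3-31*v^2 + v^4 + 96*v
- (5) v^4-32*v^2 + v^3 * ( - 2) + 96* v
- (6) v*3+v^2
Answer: 5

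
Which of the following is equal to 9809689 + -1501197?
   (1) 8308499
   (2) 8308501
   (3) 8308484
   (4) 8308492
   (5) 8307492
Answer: 4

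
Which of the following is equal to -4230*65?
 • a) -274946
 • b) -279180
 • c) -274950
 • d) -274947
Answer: c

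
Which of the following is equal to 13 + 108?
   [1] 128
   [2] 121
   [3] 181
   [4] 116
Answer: 2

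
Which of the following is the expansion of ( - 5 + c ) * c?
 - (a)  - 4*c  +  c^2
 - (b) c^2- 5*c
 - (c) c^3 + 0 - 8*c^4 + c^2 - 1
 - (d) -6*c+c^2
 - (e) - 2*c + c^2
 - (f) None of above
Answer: b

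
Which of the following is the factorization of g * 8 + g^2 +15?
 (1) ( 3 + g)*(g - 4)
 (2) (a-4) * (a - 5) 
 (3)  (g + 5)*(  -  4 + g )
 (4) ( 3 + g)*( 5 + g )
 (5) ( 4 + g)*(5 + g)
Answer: 4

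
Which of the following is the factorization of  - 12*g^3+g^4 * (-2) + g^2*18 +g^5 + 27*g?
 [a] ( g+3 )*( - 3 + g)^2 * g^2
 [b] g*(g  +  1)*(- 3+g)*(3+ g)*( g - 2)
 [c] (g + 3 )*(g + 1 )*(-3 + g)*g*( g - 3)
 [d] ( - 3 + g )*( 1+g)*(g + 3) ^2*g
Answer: c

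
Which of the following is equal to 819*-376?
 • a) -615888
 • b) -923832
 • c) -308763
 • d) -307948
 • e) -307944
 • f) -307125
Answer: e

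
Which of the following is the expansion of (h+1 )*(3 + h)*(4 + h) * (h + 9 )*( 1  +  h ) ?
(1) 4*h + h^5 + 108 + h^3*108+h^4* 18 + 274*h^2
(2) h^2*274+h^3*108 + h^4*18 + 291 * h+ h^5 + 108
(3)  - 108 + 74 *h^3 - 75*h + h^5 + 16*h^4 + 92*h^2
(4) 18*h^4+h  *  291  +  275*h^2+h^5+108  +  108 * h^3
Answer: 2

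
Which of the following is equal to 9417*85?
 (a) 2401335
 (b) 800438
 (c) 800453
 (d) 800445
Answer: d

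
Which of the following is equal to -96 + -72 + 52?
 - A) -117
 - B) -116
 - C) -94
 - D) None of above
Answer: B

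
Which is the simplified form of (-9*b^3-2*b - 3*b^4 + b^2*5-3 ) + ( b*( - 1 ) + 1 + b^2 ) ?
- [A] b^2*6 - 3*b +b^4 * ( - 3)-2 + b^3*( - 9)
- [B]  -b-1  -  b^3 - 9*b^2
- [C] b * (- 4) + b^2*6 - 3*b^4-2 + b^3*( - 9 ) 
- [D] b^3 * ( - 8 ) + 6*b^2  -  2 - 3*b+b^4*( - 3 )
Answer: A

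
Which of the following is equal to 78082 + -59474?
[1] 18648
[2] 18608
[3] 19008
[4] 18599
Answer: 2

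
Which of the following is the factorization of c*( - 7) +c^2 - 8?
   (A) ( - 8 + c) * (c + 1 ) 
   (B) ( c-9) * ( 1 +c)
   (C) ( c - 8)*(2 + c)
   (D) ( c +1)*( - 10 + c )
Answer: A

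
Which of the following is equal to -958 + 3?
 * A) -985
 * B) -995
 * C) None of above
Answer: C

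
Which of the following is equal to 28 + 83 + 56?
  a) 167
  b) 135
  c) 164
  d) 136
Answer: a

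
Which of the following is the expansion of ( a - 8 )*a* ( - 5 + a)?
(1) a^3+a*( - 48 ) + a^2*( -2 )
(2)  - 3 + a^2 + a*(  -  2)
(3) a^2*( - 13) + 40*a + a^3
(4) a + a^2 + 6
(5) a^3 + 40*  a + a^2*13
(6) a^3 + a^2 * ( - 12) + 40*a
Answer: 3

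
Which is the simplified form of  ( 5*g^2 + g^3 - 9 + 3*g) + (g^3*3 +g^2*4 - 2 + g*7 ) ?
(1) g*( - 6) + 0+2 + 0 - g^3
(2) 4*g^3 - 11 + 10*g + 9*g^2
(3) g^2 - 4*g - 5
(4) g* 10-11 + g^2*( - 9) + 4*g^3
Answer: 2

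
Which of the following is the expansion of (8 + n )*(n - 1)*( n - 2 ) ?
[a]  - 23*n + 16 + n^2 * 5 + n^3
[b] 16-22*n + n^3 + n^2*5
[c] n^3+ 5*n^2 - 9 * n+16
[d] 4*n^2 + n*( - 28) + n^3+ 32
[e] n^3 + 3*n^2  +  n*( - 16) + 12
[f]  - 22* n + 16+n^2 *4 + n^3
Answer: b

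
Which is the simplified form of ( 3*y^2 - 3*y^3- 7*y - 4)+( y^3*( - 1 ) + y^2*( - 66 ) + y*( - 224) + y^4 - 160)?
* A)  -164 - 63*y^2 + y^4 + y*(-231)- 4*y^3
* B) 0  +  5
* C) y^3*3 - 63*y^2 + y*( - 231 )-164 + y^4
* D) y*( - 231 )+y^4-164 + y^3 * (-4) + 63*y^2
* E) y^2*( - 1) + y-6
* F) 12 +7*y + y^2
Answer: A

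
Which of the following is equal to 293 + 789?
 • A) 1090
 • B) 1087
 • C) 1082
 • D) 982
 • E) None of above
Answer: C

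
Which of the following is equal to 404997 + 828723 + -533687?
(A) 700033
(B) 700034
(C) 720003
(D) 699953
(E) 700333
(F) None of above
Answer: A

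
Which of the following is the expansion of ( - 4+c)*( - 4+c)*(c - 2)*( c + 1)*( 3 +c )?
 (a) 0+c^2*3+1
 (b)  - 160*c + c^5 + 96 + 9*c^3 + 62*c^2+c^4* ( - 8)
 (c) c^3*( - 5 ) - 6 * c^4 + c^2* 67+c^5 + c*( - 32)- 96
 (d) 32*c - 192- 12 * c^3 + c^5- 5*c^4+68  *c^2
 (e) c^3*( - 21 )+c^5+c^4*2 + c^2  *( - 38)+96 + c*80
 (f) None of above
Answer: f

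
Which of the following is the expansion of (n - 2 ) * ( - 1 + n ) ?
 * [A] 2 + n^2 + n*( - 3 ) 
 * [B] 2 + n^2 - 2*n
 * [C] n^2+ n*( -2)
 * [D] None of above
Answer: A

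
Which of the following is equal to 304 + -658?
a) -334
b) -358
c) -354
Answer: c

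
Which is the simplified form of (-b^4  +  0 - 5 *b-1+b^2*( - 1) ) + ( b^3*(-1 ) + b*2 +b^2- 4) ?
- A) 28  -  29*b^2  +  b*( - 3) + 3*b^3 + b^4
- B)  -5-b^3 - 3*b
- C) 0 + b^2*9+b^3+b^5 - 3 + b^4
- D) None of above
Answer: D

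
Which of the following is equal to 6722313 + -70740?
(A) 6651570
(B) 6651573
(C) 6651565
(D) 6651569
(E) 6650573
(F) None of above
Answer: B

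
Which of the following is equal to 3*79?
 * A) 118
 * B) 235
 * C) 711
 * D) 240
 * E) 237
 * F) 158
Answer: E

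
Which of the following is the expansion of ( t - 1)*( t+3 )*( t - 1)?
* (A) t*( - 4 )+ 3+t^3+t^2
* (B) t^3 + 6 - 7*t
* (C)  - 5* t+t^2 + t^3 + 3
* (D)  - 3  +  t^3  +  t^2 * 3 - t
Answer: C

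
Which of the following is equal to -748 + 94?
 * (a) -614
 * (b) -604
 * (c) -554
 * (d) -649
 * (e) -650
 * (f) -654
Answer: f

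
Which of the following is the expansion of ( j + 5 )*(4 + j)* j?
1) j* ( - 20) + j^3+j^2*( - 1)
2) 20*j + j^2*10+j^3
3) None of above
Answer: 3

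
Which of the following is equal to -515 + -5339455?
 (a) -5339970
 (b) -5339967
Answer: a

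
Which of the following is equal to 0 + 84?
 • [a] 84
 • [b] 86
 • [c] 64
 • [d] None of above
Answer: a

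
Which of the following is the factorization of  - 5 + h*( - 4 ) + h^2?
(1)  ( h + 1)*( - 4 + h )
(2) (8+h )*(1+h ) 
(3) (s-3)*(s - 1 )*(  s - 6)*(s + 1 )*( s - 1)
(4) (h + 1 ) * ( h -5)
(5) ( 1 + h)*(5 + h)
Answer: 4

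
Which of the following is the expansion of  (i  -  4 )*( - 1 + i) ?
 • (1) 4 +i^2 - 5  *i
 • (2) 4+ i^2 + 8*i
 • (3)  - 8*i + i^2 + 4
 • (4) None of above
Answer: 1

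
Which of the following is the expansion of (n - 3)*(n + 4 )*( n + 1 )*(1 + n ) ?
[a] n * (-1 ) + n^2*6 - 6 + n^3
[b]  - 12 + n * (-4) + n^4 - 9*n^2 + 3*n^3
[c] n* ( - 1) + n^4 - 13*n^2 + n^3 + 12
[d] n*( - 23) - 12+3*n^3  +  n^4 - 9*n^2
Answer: d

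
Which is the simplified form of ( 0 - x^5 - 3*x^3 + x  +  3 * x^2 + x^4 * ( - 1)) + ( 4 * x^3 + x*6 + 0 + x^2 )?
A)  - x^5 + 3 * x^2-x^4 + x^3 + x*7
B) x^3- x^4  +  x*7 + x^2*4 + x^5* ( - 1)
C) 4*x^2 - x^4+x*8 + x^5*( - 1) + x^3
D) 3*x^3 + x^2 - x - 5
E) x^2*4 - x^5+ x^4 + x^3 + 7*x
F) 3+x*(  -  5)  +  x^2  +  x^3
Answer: B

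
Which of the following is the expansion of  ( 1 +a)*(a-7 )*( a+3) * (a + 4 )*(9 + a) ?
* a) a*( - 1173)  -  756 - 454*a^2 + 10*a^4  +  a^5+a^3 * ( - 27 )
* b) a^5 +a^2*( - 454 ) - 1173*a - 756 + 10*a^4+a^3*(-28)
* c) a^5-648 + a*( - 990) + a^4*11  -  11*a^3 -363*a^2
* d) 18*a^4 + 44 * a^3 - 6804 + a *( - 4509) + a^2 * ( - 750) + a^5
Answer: b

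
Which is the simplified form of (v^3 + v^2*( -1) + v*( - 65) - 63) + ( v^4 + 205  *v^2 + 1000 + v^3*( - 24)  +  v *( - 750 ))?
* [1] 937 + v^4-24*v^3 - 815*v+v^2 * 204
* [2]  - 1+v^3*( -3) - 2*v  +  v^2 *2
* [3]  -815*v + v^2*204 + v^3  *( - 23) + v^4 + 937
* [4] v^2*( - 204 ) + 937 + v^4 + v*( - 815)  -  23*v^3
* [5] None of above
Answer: 3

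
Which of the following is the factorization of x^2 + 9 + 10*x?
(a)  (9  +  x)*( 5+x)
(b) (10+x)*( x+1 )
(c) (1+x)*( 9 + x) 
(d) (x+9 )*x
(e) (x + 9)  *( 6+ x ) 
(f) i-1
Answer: c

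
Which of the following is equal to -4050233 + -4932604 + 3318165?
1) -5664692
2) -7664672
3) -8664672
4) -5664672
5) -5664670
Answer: 4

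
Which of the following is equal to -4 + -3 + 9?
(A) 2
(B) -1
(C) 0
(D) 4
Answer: A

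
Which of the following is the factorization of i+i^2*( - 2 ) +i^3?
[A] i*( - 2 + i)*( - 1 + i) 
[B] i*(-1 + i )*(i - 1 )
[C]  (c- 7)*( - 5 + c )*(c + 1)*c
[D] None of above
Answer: B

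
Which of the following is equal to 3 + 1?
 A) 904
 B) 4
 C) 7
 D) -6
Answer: B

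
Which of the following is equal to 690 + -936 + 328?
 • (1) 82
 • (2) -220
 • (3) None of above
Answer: 1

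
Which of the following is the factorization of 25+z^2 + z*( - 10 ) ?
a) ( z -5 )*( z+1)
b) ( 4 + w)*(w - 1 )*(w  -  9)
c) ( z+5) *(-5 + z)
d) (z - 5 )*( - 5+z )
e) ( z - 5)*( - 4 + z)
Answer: d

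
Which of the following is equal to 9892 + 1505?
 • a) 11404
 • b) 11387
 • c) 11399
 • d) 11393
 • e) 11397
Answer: e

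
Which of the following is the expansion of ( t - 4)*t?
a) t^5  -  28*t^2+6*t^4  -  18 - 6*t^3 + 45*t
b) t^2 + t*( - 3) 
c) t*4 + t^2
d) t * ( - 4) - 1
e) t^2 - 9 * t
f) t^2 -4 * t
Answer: f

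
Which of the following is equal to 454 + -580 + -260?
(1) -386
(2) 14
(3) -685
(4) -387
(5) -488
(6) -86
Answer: 1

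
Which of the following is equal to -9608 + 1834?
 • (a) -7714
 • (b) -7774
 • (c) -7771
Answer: b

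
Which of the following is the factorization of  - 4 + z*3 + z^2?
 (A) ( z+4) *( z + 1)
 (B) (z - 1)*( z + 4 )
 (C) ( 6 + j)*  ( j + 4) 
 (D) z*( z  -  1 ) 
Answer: B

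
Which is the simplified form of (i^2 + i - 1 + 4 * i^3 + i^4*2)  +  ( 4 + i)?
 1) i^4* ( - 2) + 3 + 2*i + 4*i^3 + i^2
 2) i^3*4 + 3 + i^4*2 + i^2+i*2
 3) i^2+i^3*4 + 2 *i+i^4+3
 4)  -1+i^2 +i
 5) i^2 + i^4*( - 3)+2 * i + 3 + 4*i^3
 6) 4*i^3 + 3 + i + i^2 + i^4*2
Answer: 2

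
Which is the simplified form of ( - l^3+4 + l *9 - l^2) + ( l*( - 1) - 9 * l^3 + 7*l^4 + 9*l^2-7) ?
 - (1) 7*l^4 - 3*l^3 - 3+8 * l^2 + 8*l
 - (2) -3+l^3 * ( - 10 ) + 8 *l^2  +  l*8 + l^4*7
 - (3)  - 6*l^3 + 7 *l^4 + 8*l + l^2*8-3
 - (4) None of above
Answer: 2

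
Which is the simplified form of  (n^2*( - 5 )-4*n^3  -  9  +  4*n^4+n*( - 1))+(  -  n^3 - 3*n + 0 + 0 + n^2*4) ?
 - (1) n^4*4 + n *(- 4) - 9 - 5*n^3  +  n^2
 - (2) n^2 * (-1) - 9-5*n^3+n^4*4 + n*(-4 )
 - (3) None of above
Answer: 2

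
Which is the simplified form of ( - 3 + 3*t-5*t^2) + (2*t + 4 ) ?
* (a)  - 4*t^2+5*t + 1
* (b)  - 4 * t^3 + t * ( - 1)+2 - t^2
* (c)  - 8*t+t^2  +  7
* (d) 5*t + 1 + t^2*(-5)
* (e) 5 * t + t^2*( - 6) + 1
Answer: d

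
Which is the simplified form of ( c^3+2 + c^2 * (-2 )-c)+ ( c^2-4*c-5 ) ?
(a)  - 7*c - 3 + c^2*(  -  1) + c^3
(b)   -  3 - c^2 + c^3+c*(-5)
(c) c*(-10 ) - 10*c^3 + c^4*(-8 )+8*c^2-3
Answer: b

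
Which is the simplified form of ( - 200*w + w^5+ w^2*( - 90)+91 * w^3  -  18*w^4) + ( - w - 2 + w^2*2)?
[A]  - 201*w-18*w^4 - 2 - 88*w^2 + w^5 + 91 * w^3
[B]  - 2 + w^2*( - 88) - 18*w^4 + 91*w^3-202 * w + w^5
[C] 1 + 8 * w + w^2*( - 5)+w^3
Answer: A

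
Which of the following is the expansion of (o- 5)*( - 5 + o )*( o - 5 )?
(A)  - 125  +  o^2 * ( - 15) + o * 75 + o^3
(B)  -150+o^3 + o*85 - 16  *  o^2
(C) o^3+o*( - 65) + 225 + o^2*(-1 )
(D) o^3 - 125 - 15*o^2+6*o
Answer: A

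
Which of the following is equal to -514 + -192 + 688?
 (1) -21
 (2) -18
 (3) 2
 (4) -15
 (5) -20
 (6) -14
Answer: 2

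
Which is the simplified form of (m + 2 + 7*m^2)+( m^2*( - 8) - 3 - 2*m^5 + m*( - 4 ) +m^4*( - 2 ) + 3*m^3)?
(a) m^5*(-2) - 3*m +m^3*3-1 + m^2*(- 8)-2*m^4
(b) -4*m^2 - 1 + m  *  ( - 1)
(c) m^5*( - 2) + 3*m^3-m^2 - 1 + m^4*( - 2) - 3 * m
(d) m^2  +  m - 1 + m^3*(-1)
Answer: c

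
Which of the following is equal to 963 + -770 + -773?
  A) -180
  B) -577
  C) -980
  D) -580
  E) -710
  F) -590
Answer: D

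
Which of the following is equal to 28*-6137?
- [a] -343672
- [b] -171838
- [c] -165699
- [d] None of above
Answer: d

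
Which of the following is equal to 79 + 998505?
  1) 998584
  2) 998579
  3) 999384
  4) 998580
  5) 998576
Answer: 1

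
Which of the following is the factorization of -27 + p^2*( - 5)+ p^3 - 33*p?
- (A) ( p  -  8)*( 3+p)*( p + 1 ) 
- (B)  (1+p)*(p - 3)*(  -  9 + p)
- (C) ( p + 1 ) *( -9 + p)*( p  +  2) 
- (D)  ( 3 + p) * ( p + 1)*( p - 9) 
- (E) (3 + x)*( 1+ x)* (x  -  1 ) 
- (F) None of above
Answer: D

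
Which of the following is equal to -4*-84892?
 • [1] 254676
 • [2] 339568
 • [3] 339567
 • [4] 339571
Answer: 2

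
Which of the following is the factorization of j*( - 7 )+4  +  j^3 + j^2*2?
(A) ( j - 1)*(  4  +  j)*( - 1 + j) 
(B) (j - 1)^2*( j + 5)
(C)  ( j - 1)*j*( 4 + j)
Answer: A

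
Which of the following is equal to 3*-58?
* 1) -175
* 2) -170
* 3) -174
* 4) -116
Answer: 3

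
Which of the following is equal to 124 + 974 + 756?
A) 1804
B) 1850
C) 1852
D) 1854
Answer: D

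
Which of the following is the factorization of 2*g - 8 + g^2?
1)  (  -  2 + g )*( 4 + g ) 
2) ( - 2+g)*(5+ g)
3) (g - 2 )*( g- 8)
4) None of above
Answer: 1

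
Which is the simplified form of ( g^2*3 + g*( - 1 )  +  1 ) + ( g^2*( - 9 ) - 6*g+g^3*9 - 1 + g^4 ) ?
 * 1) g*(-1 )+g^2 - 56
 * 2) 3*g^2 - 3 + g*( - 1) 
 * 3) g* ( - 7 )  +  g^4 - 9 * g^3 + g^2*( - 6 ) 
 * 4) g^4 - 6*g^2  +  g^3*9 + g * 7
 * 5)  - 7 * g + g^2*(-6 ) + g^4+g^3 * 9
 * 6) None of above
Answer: 5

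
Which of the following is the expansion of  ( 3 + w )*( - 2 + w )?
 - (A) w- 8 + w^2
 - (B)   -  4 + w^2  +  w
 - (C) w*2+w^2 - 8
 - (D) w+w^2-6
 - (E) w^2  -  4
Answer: D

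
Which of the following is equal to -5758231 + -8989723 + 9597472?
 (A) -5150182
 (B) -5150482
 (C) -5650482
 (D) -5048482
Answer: B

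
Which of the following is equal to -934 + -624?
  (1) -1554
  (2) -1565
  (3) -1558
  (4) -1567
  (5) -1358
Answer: 3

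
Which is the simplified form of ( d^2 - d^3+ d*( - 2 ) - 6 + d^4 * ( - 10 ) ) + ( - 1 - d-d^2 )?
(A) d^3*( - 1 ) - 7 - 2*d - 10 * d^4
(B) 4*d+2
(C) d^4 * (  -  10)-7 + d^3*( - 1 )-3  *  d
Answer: C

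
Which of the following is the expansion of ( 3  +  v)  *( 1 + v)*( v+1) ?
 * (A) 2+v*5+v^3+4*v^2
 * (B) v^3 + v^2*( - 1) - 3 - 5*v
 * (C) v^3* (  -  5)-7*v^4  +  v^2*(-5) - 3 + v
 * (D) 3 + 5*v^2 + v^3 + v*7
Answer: D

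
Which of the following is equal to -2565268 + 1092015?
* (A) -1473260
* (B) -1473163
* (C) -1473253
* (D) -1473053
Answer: C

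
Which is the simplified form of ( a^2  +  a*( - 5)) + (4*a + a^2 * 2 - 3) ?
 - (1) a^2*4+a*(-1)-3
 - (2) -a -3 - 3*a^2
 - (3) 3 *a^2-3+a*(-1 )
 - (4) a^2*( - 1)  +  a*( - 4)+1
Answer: 3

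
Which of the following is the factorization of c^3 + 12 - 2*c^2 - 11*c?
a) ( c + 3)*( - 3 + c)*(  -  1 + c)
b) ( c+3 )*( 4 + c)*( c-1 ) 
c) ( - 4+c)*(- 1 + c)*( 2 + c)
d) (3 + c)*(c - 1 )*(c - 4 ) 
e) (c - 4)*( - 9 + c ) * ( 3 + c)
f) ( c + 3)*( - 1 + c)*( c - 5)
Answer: d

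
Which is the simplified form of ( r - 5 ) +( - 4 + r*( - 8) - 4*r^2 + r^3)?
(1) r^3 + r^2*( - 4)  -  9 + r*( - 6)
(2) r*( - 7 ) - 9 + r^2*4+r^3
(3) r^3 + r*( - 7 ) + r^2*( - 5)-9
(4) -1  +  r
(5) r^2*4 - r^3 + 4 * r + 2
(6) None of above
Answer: 6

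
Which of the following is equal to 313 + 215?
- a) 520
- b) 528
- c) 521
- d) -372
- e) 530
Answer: b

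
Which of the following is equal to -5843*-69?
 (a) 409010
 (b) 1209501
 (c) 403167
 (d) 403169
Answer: c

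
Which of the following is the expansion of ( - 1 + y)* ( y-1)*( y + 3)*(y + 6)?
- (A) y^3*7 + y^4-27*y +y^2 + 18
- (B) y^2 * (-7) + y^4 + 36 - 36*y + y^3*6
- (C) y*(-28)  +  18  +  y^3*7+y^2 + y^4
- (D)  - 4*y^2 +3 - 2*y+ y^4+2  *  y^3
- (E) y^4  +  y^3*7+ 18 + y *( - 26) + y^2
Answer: A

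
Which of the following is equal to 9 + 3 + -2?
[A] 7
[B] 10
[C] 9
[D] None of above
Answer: B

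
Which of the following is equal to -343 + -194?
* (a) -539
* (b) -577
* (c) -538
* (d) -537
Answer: d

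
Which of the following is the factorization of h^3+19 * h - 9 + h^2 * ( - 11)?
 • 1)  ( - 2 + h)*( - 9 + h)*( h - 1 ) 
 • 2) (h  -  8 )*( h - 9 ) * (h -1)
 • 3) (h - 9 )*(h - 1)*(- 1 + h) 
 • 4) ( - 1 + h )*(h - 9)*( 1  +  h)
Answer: 3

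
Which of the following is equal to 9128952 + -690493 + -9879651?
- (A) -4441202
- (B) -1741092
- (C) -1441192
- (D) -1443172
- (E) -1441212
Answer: C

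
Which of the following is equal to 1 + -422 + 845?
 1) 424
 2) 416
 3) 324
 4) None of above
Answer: 1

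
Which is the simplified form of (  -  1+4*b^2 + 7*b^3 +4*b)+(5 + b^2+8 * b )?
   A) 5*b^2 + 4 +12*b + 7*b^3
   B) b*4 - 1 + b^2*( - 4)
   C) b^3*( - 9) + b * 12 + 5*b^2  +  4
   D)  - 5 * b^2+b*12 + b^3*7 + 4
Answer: A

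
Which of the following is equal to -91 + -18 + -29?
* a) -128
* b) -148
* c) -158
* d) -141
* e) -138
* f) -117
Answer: e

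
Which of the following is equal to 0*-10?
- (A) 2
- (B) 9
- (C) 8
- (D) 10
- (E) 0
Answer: E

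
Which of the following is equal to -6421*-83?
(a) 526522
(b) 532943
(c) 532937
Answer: b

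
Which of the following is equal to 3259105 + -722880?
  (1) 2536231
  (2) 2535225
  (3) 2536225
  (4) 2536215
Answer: 3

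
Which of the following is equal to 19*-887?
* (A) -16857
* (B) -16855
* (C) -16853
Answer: C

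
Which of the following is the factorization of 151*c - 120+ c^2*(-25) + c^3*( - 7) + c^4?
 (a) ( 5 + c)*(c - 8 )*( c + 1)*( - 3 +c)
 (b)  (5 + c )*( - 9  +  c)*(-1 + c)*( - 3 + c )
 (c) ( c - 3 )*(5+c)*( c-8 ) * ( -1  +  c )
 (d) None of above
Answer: c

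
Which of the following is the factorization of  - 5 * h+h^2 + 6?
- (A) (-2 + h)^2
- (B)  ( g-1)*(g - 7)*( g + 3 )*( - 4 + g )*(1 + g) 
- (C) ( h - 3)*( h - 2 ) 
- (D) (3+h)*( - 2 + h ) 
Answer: C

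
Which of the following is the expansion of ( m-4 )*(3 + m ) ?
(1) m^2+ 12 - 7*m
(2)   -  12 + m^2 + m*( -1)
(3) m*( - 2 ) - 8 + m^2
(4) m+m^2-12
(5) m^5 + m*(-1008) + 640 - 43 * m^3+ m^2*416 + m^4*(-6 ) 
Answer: 2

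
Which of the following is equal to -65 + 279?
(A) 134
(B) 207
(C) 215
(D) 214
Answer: D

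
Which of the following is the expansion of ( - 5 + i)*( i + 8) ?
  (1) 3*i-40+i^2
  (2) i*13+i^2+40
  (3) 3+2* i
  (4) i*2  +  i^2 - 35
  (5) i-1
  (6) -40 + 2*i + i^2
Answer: 1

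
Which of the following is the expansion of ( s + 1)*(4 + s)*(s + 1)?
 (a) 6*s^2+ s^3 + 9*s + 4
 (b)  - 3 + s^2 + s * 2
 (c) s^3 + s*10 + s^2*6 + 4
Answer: a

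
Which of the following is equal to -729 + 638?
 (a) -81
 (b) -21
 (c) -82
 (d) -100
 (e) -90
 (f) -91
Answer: f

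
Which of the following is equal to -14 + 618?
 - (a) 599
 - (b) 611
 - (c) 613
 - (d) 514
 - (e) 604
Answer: e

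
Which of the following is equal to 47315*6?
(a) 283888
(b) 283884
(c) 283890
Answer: c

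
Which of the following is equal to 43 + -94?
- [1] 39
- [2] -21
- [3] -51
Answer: 3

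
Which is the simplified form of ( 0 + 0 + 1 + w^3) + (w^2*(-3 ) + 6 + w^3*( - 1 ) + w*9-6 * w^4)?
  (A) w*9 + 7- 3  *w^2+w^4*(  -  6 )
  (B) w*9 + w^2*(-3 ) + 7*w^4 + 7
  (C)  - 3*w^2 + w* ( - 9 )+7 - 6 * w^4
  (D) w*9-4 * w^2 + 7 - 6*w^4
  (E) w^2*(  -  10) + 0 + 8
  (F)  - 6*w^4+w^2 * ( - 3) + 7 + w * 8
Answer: A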